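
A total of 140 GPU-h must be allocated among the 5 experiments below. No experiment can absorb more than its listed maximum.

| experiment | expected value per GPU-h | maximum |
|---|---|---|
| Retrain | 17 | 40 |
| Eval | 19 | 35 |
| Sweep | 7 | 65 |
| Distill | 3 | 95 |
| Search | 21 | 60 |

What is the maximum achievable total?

2640

Order the experiments by expected value per GPU-h: Search 21 > Eval 19 > Retrain 17 > Sweep 7 > Distill 3.
Search: +60 to 60 (cap) ; 80 left.
Give Eval 35 to hit its cap of 35 ; 45 left.
Retrain takes 40 to reach its cap of 40 ; 5 left.
Sweep has room for 65 but only 5 remain, so it gets 5.
Total = 17×40 + 19×35 + 7×5 + 21×60 = 2640.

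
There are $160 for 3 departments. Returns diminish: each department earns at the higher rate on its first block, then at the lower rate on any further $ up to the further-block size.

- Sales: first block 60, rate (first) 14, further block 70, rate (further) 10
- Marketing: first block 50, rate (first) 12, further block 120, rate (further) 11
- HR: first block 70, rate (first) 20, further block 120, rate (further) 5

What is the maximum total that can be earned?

Rank every tier by rate: HR/T1 20 > Sales/T1 14 > Marketing/T1 12 > Marketing/T2 11 > Sales/T2 10 > HR/T2 5.
HR T1 at 20: fill all 70 → 90 left.
Fill Sales T1 block (60 at 14) → 30 left.
Marketing T1 at 12: only 30 left, fill 30.
Total = 20×70 + 14×60 + 12×30 = 2600.

2600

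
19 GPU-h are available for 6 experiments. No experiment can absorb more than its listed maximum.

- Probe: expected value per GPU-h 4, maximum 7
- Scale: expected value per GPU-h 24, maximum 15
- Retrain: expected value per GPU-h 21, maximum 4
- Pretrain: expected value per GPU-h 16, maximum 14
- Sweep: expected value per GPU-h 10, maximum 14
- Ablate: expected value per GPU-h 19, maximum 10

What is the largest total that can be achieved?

Highest expected value per GPU-h first: Scale 24 > Retrain 21 > Ablate 19 > Pretrain 16 > Sweep 10 > Probe 4.
Give Scale 15 to hit its cap of 15 ; 4 left.
Give Retrain 4 to hit its cap of 4 ; 0 left.
Total = 24×15 + 21×4 = 444.

444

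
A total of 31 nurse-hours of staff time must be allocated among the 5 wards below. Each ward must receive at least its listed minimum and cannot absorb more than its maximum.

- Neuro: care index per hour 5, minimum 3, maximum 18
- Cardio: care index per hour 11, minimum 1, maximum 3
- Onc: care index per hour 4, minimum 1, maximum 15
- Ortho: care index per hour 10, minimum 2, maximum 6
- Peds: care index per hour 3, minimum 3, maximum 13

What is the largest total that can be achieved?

Meeting every minimum uses 3+1+1+2+3 = 10 nurse-hours, leaving 21.
Highest care index per hour first: Cardio 11 > Ortho 10 > Neuro 5 > Onc 4 > Peds 3.
Cardio takes 2 more to reach its cap of 3 — 19 left.
Ortho: +4 to 6 (cap) — 15 left.
Neuro takes 15 more to reach its cap of 18 — 0 left.
Total = 5×18 + 11×3 + 4×1 + 10×6 + 3×3 = 196.

196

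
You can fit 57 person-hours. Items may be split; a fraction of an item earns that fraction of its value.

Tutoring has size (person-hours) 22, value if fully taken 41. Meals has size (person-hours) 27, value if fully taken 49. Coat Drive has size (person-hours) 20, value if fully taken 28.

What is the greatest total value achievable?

Rank by value-to-size ratio: Tutoring 41/22≈1.86, Meals 49/27≈1.81, Coat Drive 28/20≈1.4.
Tutoring: take in full, 22 person-hours for value 41 → 35 left.
All 27 person-hours of Meals fit (value 49) → 8 remain.
Fill the last 8 person-hours with part of Coat Drive: 8/20 of it earns 11.2.
Total value = 101.2.

101.2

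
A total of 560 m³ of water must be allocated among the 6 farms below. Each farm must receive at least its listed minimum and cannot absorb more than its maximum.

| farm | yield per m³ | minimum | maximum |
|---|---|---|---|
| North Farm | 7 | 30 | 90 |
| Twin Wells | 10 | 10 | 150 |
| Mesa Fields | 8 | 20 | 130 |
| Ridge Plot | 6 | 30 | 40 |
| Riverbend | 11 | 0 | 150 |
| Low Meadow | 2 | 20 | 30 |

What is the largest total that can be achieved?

Meeting every minimum uses 30+10+20+30+0+20 = 110 m³, leaving 450.
Order the farms by yield per m³: Riverbend 11 > Twin Wells 10 > Mesa Fields 8 > North Farm 7 > Ridge Plot 6 > Low Meadow 2.
Give Riverbend 150 more to hit its cap of 150 — 300 left.
Twin Wells: +140 to 150 (cap) — 160 left.
Mesa Fields: +110 to 130 (cap) — 50 left.
North Farm: +50 (room for 60) → 80. Pool exhausted.
Total = 7×80 + 10×150 + 8×130 + 6×30 + 11×150 + 2×20 = 4970.

4970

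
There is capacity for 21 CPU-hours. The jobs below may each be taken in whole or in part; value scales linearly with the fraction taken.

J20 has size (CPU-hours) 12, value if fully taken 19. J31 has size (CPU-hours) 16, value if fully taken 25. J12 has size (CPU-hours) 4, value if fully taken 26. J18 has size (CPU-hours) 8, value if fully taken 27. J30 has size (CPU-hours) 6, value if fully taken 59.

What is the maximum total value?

Best value per unit of size first: J30 59/6≈9.83, J12 26/4≈6.5, J18 27/8≈3.38, J20 19/12≈1.58, J31 25/16≈1.56.
J30: take in full, 6 CPU-hours for value 59 — 15 left.
Take all of J12 (4 CPU-hours, value 26) — 11 CPU-hours left.
J18: take in full, 8 CPU-hours for value 27 — 3 left.
Only 3 CPU-hours remain; take 3/12 of J20 for value 19×3/12 = 4.75.
Total value = 116.75.

116.75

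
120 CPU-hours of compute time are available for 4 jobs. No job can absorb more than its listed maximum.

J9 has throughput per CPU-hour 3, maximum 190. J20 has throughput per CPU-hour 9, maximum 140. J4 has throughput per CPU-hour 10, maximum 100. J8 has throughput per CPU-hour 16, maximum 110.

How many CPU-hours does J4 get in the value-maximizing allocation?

10

Rank by throughput per CPU-hour: J8 16 > J4 10 > J20 9 > J9 3.
Give J8 110 to hit its cap of 110 ; 10 left.
J4: +10 (room for 100) → 10. Pool exhausted.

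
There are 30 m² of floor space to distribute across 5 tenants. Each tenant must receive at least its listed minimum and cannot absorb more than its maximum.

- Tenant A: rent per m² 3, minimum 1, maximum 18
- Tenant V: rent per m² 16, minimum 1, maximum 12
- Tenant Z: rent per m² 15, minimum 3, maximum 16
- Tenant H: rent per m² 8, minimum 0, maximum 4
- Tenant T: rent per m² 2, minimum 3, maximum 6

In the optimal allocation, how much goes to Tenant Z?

Meeting every minimum uses 1+1+3+0+3 = 8 m², leaving 22.
Rank by rent per m²: Tenant V 16 > Tenant Z 15 > Tenant H 8 > Tenant A 3 > Tenant T 2.
Tenant V: +11 to 12 (cap) → 11 left.
Tenant Z: +11 (room for 13) → 14. Pool exhausted.

14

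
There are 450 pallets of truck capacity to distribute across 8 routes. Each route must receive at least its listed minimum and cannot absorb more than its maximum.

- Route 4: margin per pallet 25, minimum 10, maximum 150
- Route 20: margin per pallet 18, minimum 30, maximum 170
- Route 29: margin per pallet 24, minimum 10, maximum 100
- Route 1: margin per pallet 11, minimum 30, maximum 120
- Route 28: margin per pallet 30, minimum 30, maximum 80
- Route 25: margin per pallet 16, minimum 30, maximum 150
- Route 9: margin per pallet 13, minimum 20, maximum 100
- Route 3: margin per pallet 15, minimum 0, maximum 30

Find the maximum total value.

Meeting every minimum uses 10+30+10+30+30+30+20+0 = 160 pallets, leaving 290.
Order the routes by margin per pallet: Route 28 30 > Route 4 25 > Route 29 24 > Route 20 18 > Route 25 16 > Route 3 15 > Route 9 13 > Route 1 11.
Route 28: +50 to 80 (cap) ; 240 left.
Route 4 takes 140 more to reach its cap of 150 ; 100 left.
Give Route 29 90 more to hit its cap of 100 ; 10 left.
Route 20: +10 (room for 140) → 40. Pool exhausted.
Total = 25×150 + 18×40 + 24×100 + 11×30 + 30×80 + 16×30 + 13×20 = 10340.

10340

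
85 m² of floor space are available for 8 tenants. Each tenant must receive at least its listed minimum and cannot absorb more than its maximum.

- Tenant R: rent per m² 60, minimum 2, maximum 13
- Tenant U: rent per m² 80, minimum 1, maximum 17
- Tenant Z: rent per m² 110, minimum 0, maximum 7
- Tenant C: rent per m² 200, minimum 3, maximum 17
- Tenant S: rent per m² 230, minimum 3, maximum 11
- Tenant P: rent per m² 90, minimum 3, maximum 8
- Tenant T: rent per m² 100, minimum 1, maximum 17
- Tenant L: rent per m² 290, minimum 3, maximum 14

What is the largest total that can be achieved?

Meeting every minimum uses 2+1+0+3+3+3+1+3 = 16 m², leaving 69.
Order the tenants by rent per m²: Tenant L 290 > Tenant S 230 > Tenant C 200 > Tenant Z 110 > Tenant T 100 > Tenant P 90 > Tenant U 80 > Tenant R 60.
Give Tenant L 11 more to hit its cap of 14 → 58 left.
Tenant S: +8 to 11 (cap) → 50 left.
Give Tenant C 14 more to hit its cap of 17 → 36 left.
Tenant Z takes 7 more to reach its cap of 7 → 29 left.
Give Tenant T 16 more to hit its cap of 17 → 13 left.
Tenant P takes 5 more to reach its cap of 8 → 8 left.
Tenant U has room for 16 more but only 8 remain, so it gets 9.
Total = 60×2 + 80×9 + 110×7 + 200×17 + 230×11 + 90×8 + 100×17 + 290×14 = 14020.

14020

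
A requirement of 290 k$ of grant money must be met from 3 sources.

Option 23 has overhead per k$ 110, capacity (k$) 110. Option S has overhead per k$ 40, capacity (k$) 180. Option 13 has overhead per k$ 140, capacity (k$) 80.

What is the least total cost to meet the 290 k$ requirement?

19300

Cheapest first:
Option S at 40: take all 180 k$ — 110 still needed.
Take 110 from Option 23 at 110 — need 0 more.
Option 13: unused.
Cost = 180×40 + 110×110 = 19300.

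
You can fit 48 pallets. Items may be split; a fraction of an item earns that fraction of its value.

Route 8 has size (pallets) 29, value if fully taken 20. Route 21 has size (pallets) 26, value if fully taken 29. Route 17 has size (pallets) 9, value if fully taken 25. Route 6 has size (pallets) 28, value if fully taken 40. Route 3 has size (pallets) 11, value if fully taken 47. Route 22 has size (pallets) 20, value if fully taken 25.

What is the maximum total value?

Best value per unit of size first: Route 3 47/11≈4.27, Route 17 25/9≈2.78, Route 6 40/28≈1.43, Route 22 25/20≈1.25, Route 21 29/26≈1.12, Route 8 20/29≈0.69.
Route 3: take in full, 11 pallets for value 47 — 37 left.
Take all of Route 17 (9 pallets, value 25) — 28 pallets left.
All 28 pallets of Route 6 fit (value 40) — 0 remain.
Total value = 112.

112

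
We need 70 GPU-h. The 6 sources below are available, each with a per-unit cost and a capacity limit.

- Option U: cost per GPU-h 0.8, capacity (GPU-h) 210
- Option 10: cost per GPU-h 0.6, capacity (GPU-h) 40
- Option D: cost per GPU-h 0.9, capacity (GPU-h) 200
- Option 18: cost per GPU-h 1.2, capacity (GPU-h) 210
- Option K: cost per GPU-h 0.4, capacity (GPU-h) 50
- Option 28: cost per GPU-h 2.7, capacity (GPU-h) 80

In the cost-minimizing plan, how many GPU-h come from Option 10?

20

Cheapest first:
Take 50 from Option K at 0.4 → need 20 more.
Option 10 at 0.6: take 20 of its 40 → requirement met.
Option U, Option D, Option 18, Option 28: unused.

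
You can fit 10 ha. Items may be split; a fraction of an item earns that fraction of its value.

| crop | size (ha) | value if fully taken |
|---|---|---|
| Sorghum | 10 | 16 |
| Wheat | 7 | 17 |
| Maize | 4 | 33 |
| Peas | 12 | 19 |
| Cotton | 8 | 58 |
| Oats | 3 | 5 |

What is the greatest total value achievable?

76.5

Rank by value-to-size ratio: Maize 33/4≈8.25, Cotton 58/8≈7.25, Wheat 17/7≈2.43, Oats 5/3≈1.67, Sorghum 16/10≈1.6, Peas 19/12≈1.58.
Take all of Maize (4 ha, value 33) — 6 ha left.
Fill the last 6 ha with part of Cotton: 6/8 of it earns 43.5.
Total value = 76.5.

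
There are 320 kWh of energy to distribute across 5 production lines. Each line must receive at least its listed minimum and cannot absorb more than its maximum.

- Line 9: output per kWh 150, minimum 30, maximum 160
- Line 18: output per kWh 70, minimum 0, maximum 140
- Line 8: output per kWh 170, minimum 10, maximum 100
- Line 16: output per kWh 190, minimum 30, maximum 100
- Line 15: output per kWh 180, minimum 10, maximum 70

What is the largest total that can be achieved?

56100

Meeting every minimum uses 30+0+10+30+10 = 80 kWh, leaving 240.
Highest output per kWh first: Line 16 190 > Line 15 180 > Line 8 170 > Line 9 150 > Line 18 70.
Line 16 takes 70 more to reach its cap of 100 — 170 left.
Line 15: +60 to 70 (cap) — 110 left.
Give Line 8 90 more to hit its cap of 100 — 20 left.
Line 9 has room for 130 more but only 20 remain, so it gets 50.
Total = 150×50 + 170×100 + 190×100 + 180×70 = 56100.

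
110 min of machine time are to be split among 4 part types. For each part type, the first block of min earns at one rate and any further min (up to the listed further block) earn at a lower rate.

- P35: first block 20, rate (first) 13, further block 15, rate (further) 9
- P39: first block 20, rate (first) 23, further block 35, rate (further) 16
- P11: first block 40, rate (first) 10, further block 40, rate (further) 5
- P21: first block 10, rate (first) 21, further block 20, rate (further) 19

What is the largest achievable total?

1920

Order all 8 blocks by rate: P39/tier1 23 > P21/tier1 21 > P21/tier2 19 > P39/tier2 16 > P35/tier1 13 > P11/tier1 10 > P35/tier2 9 > P11/tier2 5.
P39 tier1 at 23: fill all 20 ; 90 left.
P21 tier1 at 21: fill all 10 ; 80 left.
Fill P21 tier2 block (20 at 19) ; 60 left.
Fill P39 tier2 block (35 at 16) ; 25 left.
P35/tier1 (13): +20 ; 5 left.
P11/tier1: +5 of 40 at 10; pool empty.
Total = 23×20 + 21×10 + 19×20 + 16×35 + 13×20 + 10×5 = 1920.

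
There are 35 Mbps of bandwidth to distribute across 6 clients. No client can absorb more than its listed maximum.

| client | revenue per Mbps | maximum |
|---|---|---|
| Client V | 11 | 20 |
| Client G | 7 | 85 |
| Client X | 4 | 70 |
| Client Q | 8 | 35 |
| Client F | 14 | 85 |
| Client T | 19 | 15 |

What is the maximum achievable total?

565

Order the clients by revenue per Mbps: Client T 19 > Client F 14 > Client V 11 > Client Q 8 > Client G 7 > Client X 4.
Client T: +15 to 15 (cap) — 20 left.
Client F has room for 85 but only 20 remain, so it gets 20.
Total = 14×20 + 19×15 = 565.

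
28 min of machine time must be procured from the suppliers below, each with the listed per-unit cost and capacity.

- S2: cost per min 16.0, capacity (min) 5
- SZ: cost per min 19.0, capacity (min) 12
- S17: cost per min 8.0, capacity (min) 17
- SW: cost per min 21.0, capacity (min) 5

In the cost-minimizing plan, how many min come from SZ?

Fill from the cheapest supplier first.
Take 17 from S17 at 8.0 → need 11 more.
Take 5 from S2 at 16.0 → need 6 more.
Take 6 from SZ at 19.0 to finish.
SW: unused.

6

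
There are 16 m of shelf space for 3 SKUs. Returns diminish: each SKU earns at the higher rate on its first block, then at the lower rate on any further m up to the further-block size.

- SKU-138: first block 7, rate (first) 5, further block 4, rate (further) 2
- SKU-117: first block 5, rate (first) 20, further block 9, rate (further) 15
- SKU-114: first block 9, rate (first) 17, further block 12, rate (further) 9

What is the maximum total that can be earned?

Order all 6 blocks by rate: SKU-117/T1 20 > SKU-114/T1 17 > SKU-117/T2 15 > SKU-114/T2 9 > SKU-138/T1 5 > SKU-138/T2 2.
SKU-117/T1 (20): +5 ; 11 left.
SKU-114 T1 at 17: fill all 9 ; 2 left.
2 remain; put them into SKU-117 T2 at 15.
Total = 20×5 + 17×9 + 15×2 = 283.

283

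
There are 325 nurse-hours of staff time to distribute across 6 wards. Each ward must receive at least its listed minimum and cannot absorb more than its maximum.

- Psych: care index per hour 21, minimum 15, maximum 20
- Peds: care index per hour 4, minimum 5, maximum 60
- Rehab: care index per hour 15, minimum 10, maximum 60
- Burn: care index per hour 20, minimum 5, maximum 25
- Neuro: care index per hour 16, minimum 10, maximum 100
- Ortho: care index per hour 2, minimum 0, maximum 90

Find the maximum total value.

3780

Meeting every minimum uses 15+5+10+5+10+0 = 45 nurse-hours, leaving 280.
Highest care index per hour first: Psych 21 > Burn 20 > Neuro 16 > Rehab 15 > Peds 4 > Ortho 2.
Give Psych 5 more to hit its cap of 20 → 275 left.
Give Burn 20 more to hit its cap of 25 → 255 left.
Give Neuro 90 more to hit its cap of 100 → 165 left.
Give Rehab 50 more to hit its cap of 60 → 115 left.
Peds: +55 to 60 (cap) → 60 left.
Ortho: +60 (room for 90) → 60. Pool exhausted.
Total = 21×20 + 4×60 + 15×60 + 20×25 + 16×100 + 2×60 = 3780.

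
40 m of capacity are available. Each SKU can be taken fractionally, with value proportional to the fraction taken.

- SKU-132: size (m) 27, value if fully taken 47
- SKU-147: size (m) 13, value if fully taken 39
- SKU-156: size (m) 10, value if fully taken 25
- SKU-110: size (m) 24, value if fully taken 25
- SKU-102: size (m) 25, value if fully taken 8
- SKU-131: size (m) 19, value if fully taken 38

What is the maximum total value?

98

Rank by value-to-size ratio: SKU-147 39/13≈3, SKU-156 25/10≈2.5, SKU-131 38/19≈2, SKU-132 47/27≈1.74, SKU-110 25/24≈1.04, SKU-102 8/25≈0.32.
SKU-147: take in full, 13 m for value 39 ; 27 left.
All 10 m of SKU-156 fit (value 25) ; 17 remain.
17 m left: a 17/19 share of SKU-131 gives 38×17/19 = 34.
Total value = 98.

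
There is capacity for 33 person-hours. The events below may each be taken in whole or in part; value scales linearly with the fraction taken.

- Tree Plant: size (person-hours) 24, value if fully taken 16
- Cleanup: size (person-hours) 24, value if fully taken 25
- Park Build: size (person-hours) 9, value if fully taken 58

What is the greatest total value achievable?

Sort by value density: Park Build 58/9≈6.44, Cleanup 25/24≈1.04, Tree Plant 16/24≈0.667.
Take all of Park Build (9 person-hours, value 58) → 24 person-hours left.
Cleanup: take in full, 24 person-hours for value 25 → 0 left.
Total value = 83.

83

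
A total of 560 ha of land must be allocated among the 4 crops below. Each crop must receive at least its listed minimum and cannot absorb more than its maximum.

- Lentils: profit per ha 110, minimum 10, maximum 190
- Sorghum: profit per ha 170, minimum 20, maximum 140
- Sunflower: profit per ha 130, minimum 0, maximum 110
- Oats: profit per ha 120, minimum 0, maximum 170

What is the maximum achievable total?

Meeting every minimum uses 10+20+0+0 = 30 ha, leaving 530.
Order the crops by profit per ha: Sorghum 170 > Sunflower 130 > Oats 120 > Lentils 110.
Sorghum: +120 to 140 (cap) ; 410 left.
Sunflower: +110 to 110 (cap) ; 300 left.
Oats takes 170 more to reach its cap of 170 ; 130 left.
Lentils has room for 180 more but only 130 remain, so it gets 140.
Total = 110×140 + 170×140 + 130×110 + 120×170 = 73900.

73900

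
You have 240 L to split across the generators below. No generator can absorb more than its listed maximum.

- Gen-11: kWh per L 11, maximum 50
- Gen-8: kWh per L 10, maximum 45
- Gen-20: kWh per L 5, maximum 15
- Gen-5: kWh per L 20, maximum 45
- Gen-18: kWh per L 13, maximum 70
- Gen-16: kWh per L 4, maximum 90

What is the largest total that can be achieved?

2945

Order the generators by kWh per L: Gen-5 20 > Gen-18 13 > Gen-11 11 > Gen-8 10 > Gen-20 5 > Gen-16 4.
Gen-5 takes 45 to reach its cap of 45 — 195 left.
Gen-18 takes 70 to reach its cap of 70 — 125 left.
Gen-11 takes 50 to reach its cap of 50 — 75 left.
Gen-8 takes 45 to reach its cap of 45 — 30 left.
Gen-20: +15 to 15 (cap) — 15 left.
Gen-16: +15 (room for 90) → 15. Pool exhausted.
Total = 11×50 + 10×45 + 5×15 + 20×45 + 13×70 + 4×15 = 2945.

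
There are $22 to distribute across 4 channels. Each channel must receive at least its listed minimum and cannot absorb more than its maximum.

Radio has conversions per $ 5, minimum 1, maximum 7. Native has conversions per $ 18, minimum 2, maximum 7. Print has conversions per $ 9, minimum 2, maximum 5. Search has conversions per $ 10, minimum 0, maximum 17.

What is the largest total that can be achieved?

269

Meeting every minimum uses 1+2+2+0 = 5 $, leaving 17.
Order the channels by conversions per $: Native 18 > Search 10 > Print 9 > Radio 5.
Give Native 5 more to hit its cap of 7 — 12 left.
Search has room for 17 more but only 12 remain, so it gets 12.
Total = 5×1 + 18×7 + 9×2 + 10×12 = 269.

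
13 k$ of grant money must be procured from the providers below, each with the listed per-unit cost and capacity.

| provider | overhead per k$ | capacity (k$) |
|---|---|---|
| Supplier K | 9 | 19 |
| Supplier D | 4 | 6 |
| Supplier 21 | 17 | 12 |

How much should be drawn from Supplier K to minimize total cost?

7

Use providers in increasing cost order.
Supplier D (4): use full 6 — 7 k$ to go.
Supplier K (9): take the remaining 7 — done.
Supplier 21: unused.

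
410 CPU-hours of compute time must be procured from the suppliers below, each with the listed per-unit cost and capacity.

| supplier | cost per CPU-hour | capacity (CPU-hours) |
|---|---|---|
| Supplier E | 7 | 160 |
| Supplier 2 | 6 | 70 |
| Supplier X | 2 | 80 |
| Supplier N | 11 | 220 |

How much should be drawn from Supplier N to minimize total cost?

Fill from the cheapest supplier first.
Supplier X at 2: take all 80 CPU-hours — 330 still needed.
Supplier 2 at 6: take all 70 CPU-hours — 260 still needed.
Supplier E at 7: take all 160 CPU-hours — 100 still needed.
Supplier N at 11: take 100 of its 220 — requirement met.

100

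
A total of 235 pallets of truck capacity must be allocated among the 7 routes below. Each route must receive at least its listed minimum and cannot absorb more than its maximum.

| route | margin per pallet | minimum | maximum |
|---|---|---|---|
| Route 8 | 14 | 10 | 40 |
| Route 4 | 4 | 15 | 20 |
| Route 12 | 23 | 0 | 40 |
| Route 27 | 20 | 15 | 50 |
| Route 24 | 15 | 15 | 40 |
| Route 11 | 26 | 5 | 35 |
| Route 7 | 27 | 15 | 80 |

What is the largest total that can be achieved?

Meeting every minimum uses 10+15+0+15+15+5+15 = 75 pallets, leaving 160.
Highest margin per pallet first: Route 7 27 > Route 11 26 > Route 12 23 > Route 27 20 > Route 24 15 > Route 8 14 > Route 4 4.
Give Route 7 65 more to hit its cap of 80 → 95 left.
Give Route 11 30 more to hit its cap of 35 → 65 left.
Route 12: +40 to 40 (cap) → 25 left.
Route 27: +25 (room for 35) → 40. Pool exhausted.
Total = 14×10 + 4×15 + 23×40 + 20×40 + 15×15 + 26×35 + 27×80 = 5215.

5215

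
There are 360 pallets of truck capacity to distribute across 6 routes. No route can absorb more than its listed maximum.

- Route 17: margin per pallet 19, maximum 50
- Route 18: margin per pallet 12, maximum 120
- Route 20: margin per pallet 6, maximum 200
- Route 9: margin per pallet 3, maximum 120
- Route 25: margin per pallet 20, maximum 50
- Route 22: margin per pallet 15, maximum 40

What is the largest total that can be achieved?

4590

Rank by margin per pallet: Route 25 20 > Route 17 19 > Route 22 15 > Route 18 12 > Route 20 6 > Route 9 3.
Give Route 25 50 to hit its cap of 50 → 310 left.
Route 17 takes 50 to reach its cap of 50 → 260 left.
Give Route 22 40 to hit its cap of 40 → 220 left.
Route 18 takes 120 to reach its cap of 120 → 100 left.
Only 100 left; Route 20 takes them to reach 100.
Total = 19×50 + 12×120 + 6×100 + 20×50 + 15×40 = 4590.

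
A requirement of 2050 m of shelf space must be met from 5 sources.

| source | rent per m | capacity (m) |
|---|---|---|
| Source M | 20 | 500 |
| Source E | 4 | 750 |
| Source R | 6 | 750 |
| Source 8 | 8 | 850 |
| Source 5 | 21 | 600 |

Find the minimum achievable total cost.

Use sources in increasing cost order.
Source E at 4: take all 750 m — 1300 still needed.
Source R at 6: take all 750 m — 550 still needed.
Source 8 at 8: take 550 of its 850 — requirement met.
Source M, Source 5: unused.
Cost = 750×4 + 750×6 + 550×8 = 11900.

11900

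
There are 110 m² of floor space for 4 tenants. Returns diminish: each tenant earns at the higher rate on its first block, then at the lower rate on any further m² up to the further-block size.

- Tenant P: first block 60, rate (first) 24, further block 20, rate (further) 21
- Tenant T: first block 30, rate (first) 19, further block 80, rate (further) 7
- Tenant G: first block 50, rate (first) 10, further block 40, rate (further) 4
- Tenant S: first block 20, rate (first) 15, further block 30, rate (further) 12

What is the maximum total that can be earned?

2430

Rank every tier by rate: Tenant P/first 24 > Tenant P/second 21 > Tenant T/first 19 > Tenant S/first 15 > Tenant S/second 12 > Tenant G/first 10 > Tenant T/second 7 > Tenant G/second 4.
Tenant P first at 24: fill all 60 → 50 left.
Tenant P second at 21: fill all 20 → 30 left.
Fill Tenant T first block (30 at 19) → 0 left.
Total = 24×60 + 21×20 + 19×30 = 2430.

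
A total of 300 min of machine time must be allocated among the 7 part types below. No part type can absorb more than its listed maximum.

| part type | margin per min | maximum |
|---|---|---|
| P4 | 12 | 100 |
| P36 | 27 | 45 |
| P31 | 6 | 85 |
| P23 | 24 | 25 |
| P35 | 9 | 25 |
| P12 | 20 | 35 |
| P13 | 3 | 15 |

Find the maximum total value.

Highest margin per min first: P36 27 > P23 24 > P12 20 > P4 12 > P35 9 > P31 6 > P13 3.
Give P36 45 to hit its cap of 45 — 255 left.
Give P23 25 to hit its cap of 25 — 230 left.
P12: +35 to 35 (cap) — 195 left.
Give P4 100 to hit its cap of 100 — 95 left.
P35: +25 to 25 (cap) — 70 left.
P31 has room for 85 but only 70 remain, so it gets 70.
Total = 12×100 + 27×45 + 6×70 + 24×25 + 9×25 + 20×35 = 4360.

4360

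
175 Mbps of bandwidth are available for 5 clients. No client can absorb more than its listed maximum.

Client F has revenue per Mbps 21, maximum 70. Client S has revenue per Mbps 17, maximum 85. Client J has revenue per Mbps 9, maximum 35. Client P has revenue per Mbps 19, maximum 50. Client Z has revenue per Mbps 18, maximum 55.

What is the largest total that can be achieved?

Rank by revenue per Mbps: Client F 21 > Client P 19 > Client Z 18 > Client S 17 > Client J 9.
Give Client F 70 to hit its cap of 70 — 105 left.
Client P: +50 to 50 (cap) — 55 left.
Give Client Z 55 to hit its cap of 55 — 0 left.
Total = 21×70 + 19×50 + 18×55 = 3410.

3410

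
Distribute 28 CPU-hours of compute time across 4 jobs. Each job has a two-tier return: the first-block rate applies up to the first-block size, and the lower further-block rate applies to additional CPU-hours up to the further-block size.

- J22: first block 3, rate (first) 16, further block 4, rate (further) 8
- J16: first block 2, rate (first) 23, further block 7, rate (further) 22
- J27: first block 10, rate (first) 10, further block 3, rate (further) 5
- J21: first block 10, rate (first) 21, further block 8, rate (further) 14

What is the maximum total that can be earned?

542

Treat each block as its own option and order by rate: J16/first 23 > J16/second 22 > J21/first 21 > J22/first 16 > J21/second 14 > J27/first 10 > J22/second 8 > J27/second 5.
J16/first (23): +2 ; 26 left.
Fill J16 second block (7 at 22) ; 19 left.
Fill J21 first block (10 at 21) ; 9 left.
J22 first at 16: fill all 3 ; 6 left.
6 remain; put them into J21 second at 14.
Total = 23×2 + 22×7 + 21×10 + 16×3 + 14×6 = 542.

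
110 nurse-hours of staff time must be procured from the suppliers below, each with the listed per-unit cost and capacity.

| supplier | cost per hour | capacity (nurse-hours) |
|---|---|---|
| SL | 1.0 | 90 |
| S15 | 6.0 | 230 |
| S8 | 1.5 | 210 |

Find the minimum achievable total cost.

120

Cheapest first:
Take 90 from SL at 1.0 ; need 20 more.
Take 20 from S8 at 1.5 to finish.
S15: unused.
Cost = 90×1.0 + 20×1.5 = 120.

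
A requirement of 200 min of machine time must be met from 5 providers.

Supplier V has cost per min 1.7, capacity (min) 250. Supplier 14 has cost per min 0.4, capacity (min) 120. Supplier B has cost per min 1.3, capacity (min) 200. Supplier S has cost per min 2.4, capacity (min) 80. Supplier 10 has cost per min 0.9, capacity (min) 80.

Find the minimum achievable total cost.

120

Cheapest first:
Supplier 14 (0.4): use full 120 → 80 min to go.
Take 80 from Supplier 10 at 0.9 → need 0 more.
Supplier B, Supplier V, Supplier S: unused.
Cost = 120×0.4 + 80×0.9 = 120.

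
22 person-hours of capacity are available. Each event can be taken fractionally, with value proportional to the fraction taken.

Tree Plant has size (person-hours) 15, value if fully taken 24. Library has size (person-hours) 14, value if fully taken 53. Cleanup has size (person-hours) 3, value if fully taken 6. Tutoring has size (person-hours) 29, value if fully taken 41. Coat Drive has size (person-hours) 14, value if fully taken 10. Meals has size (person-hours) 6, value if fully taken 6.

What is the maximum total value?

67

Best value per unit of size first: Library 53/14≈3.79, Cleanup 6/3≈2, Tree Plant 24/15≈1.6, Tutoring 41/29≈1.41, Meals 6/6≈1, Coat Drive 10/14≈0.714.
Take all of Library (14 person-hours, value 53) ; 8 person-hours left.
Take all of Cleanup (3 person-hours, value 6) ; 5 person-hours left.
Only 5 person-hours remain; take 5/15 of Tree Plant for value 24×5/15 = 8.
Total value = 67.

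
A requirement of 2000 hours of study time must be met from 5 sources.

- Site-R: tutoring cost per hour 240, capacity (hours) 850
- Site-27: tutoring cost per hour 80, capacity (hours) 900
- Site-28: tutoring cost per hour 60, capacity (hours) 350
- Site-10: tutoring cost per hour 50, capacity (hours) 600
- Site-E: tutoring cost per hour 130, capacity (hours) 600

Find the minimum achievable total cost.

Fill from the cheapest source first.
Site-10 at 50: take all 600 hours — 1400 still needed.
Take 350 from Site-28 at 60 — need 1050 more.
Site-27 at 80: take all 900 hours — 150 still needed.
Take 150 from Site-E at 130 to finish.
Site-R: unused.
Cost = 600×50 + 350×60 + 900×80 + 150×130 = 142500.

142500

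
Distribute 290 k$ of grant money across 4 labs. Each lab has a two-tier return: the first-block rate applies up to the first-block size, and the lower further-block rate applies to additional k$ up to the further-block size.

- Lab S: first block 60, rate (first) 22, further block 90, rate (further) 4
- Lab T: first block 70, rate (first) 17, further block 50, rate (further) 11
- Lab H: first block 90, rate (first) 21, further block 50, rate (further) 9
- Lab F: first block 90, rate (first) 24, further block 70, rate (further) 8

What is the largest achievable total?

Order all 8 blocks by rate: Lab F/first 24 > Lab S/first 22 > Lab H/first 21 > Lab T/first 17 > Lab T/second 11 > Lab H/second 9 > Lab F/second 8 > Lab S/second 4.
Fill Lab F first block (90 at 24) → 200 left.
Lab S/first (22): +60 → 140 left.
Lab H/first (21): +90 → 50 left.
Lab T/first: +50 of 70 at 17; pool empty.
Total = 24×90 + 22×60 + 21×90 + 17×50 = 6220.

6220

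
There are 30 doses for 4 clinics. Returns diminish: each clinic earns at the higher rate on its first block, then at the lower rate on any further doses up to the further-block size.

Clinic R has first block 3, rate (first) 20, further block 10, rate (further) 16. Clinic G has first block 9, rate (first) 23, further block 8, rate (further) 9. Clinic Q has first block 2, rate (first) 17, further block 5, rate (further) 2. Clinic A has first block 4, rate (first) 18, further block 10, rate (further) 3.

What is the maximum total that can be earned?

551

Treat each block as its own option and order by rate: Clinic G/tier1 23 > Clinic R/tier1 20 > Clinic A/tier1 18 > Clinic Q/tier1 17 > Clinic R/tier2 16 > Clinic G/tier2 9 > Clinic A/tier2 3 > Clinic Q/tier2 2.
Fill Clinic G tier1 block (9 at 23) ; 21 left.
Fill Clinic R tier1 block (3 at 20) ; 18 left.
Clinic A tier1 at 18: fill all 4 ; 14 left.
Clinic Q/tier1 (17): +2 ; 12 left.
Clinic R tier2 at 16: fill all 10 ; 2 left.
2 remain; put them into Clinic G tier2 at 9.
Total = 23×9 + 20×3 + 18×4 + 17×2 + 16×10 + 9×2 = 551.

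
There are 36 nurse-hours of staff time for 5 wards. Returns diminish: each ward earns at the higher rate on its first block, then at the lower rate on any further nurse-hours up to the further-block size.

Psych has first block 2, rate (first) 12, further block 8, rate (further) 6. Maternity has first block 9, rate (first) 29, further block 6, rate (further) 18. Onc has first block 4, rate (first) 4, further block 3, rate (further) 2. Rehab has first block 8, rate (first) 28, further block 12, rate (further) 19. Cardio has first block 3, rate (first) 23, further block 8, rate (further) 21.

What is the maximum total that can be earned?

874

Treat each block as its own option and order by rate: Maternity/first 29 > Rehab/first 28 > Cardio/first 23 > Cardio/second 21 > Rehab/second 19 > Maternity/second 18 > Psych/first 12 > Psych/second 6 > Onc/first 4 > Onc/second 2.
Maternity first at 29: fill all 9 ; 27 left.
Fill Rehab first block (8 at 28) ; 19 left.
Fill Cardio first block (3 at 23) ; 16 left.
Cardio second at 21: fill all 8 ; 8 left.
Rehab/second: +8 of 12 at 19; pool empty.
Total = 29×9 + 28×8 + 23×3 + 21×8 + 19×8 = 874.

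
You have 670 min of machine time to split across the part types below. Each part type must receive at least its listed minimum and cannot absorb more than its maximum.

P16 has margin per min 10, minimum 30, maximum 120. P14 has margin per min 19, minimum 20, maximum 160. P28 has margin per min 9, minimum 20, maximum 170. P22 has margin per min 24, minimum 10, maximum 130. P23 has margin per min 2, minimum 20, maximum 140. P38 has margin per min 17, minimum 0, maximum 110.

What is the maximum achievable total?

10440

Meeting every minimum uses 30+20+20+10+20+0 = 100 min, leaving 570.
Highest margin per min first: P22 24 > P14 19 > P38 17 > P16 10 > P28 9 > P23 2.
Give P22 120 more to hit its cap of 130 ; 450 left.
Give P14 140 more to hit its cap of 160 ; 310 left.
P38: +110 to 110 (cap) ; 200 left.
P16: +90 to 120 (cap) ; 110 left.
P28 has room for 150 more but only 110 remain, so it gets 130.
Total = 10×120 + 19×160 + 9×130 + 24×130 + 2×20 + 17×110 = 10440.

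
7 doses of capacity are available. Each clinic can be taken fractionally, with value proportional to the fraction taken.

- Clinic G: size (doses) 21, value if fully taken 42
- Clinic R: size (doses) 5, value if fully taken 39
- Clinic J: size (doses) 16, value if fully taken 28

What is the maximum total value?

Rank by value-to-size ratio: Clinic R 39/5≈7.8, Clinic G 42/21≈2, Clinic J 28/16≈1.75.
All 5 doses of Clinic R fit (value 39) — 2 remain.
Only 2 doses remain; take 2/21 of Clinic G for value 42×2/21 = 4.
Total value = 43.

43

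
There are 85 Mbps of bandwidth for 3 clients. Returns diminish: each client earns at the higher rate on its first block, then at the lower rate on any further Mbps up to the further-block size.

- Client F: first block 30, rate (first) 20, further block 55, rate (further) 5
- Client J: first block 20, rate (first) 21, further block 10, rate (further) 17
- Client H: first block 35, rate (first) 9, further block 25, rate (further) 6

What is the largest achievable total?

Rank every tier by rate: Client J/T1 21 > Client F/T1 20 > Client J/T2 17 > Client H/T1 9 > Client H/T2 6 > Client F/T2 5.
Client J T1 at 21: fill all 20 — 65 left.
Client F/T1 (20): +30 — 35 left.
Client J T2 at 17: fill all 10 — 25 left.
Client H T1 at 9: only 25 left, fill 25.
Total = 21×20 + 20×30 + 17×10 + 9×25 = 1415.

1415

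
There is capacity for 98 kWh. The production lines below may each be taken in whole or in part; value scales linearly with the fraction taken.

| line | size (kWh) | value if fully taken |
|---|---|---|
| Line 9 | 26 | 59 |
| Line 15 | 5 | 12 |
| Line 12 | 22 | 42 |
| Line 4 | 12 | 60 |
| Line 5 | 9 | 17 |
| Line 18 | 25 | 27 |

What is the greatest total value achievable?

Sort by value density: Line 4 60/12≈5, Line 15 12/5≈2.4, Line 9 59/26≈2.27, Line 12 42/22≈1.91, Line 5 17/9≈1.89, Line 18 27/25≈1.08.
Take all of Line 4 (12 kWh, value 60) ; 86 kWh left.
Line 15: take in full, 5 kWh for value 12 ; 81 left.
Line 9: take in full, 26 kWh for value 59 ; 55 left.
Line 12: take in full, 22 kWh for value 42 ; 33 left.
All 9 kWh of Line 5 fit (value 17) ; 24 remain.
24 kWh left: a 24/25 share of Line 18 gives 27×24/25 = 25.92.
Total value = 215.92.

215.92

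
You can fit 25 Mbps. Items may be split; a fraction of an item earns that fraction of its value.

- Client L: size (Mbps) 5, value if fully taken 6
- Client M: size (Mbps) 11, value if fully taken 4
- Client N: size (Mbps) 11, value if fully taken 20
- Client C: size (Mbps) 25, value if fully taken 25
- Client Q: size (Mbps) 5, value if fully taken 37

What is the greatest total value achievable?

67

Rank by value-to-size ratio: Client Q 37/5≈7.4, Client N 20/11≈1.82, Client L 6/5≈1.2, Client C 25/25≈1, Client M 4/11≈0.364.
Take all of Client Q (5 Mbps, value 37) — 20 Mbps left.
All 11 Mbps of Client N fit (value 20) — 9 remain.
Client L: take in full, 5 Mbps for value 6 — 4 left.
Fill the last 4 Mbps with part of Client C: 4/25 of it earns 4.
Total value = 67.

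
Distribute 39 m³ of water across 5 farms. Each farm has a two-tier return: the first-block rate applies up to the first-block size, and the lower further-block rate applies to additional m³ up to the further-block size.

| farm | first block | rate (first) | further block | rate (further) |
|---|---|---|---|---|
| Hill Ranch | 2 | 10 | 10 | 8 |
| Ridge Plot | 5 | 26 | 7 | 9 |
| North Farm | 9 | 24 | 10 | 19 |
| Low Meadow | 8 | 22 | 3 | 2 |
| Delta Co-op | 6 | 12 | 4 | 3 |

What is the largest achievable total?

794

Order all 10 blocks by rate: Ridge Plot/tier1 26 > North Farm/tier1 24 > Low Meadow/tier1 22 > North Farm/tier2 19 > Delta Co-op/tier1 12 > Hill Ranch/tier1 10 > Ridge Plot/tier2 9 > Hill Ranch/tier2 8 > Delta Co-op/tier2 3 > Low Meadow/tier2 2.
Ridge Plot tier1 at 26: fill all 5 ; 34 left.
Fill North Farm tier1 block (9 at 24) ; 25 left.
Low Meadow tier1 at 22: fill all 8 ; 17 left.
Fill North Farm tier2 block (10 at 19) ; 7 left.
Delta Co-op tier1 at 12: fill all 6 ; 1 left.
1 remain; put them into Hill Ranch tier1 at 10.
Total = 26×5 + 24×9 + 22×8 + 19×10 + 12×6 + 10×1 = 794.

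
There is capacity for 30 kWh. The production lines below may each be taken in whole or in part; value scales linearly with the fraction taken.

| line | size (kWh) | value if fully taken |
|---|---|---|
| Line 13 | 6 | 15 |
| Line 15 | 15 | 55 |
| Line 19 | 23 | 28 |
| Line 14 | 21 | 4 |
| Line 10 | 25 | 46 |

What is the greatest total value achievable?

86.56

Rank by value-to-size ratio: Line 15 55/15≈3.67, Line 13 15/6≈2.5, Line 10 46/25≈1.84, Line 19 28/23≈1.22, Line 14 4/21≈0.19.
All 15 kWh of Line 15 fit (value 55) → 15 remain.
All 6 kWh of Line 13 fit (value 15) → 9 remain.
9 kWh left: a 9/25 share of Line 10 gives 46×9/25 = 16.56.
Total value = 86.56.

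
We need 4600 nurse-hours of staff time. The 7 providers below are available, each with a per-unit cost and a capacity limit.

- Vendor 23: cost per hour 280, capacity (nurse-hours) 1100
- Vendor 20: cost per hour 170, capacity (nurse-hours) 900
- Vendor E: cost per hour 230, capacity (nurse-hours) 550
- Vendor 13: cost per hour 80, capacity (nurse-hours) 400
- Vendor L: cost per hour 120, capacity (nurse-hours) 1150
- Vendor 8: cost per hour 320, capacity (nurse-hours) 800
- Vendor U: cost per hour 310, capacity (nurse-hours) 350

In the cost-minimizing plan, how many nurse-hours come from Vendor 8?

Use providers in increasing cost order.
Take 400 from Vendor 13 at 80 — need 4200 more.
Take 1150 from Vendor L at 120 — need 3050 more.
Vendor 20 at 170: take all 900 nurse-hours — 2150 still needed.
Vendor E at 230: take all 550 nurse-hours — 1600 still needed.
Vendor 23 at 280: take all 1100 nurse-hours — 500 still needed.
Vendor U (310): use full 350 — 150 nurse-hours to go.
Vendor 8 at 320: take 150 of its 800 — requirement met.

150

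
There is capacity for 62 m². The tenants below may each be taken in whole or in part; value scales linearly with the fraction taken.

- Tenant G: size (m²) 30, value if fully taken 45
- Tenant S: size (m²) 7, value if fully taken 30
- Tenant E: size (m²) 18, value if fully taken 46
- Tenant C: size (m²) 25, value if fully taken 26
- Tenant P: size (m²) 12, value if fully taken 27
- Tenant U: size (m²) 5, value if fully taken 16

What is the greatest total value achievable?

Sort by value density: Tenant S 30/7≈4.29, Tenant U 16/5≈3.2, Tenant E 46/18≈2.56, Tenant P 27/12≈2.25, Tenant G 45/30≈1.5, Tenant C 26/25≈1.04.
All 7 m² of Tenant S fit (value 30) — 55 remain.
All 5 m² of Tenant U fit (value 16) — 50 remain.
Take all of Tenant E (18 m², value 46) — 32 m² left.
Tenant P: take in full, 12 m² for value 27 — 20 left.
Only 20 m² remain; take 20/30 of Tenant G for value 45×20/30 = 30.
Total value = 149.

149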